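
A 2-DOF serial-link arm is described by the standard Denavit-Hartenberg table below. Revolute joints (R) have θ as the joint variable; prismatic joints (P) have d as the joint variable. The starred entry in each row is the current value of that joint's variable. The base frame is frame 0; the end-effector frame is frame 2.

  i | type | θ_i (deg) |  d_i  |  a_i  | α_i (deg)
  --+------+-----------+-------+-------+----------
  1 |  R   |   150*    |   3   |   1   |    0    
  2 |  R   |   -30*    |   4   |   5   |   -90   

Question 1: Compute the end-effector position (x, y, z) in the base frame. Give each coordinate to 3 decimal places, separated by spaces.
-3.366 4.830 7.000

after link 1: o_1 = (-0.8660, 0.5000, 3.0000)
after link 2: o_2 = (-3.3660, 4.8301, 7.0000)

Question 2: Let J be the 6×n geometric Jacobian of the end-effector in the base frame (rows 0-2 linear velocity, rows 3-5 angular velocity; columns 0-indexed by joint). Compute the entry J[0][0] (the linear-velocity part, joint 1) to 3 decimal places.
axis z_0 = ẑ; lever o_n−o_0 = (-3.3660,4.8301,7.0000)
cross product → J_v[:, 0] = (-4.8301,-3.3660,0.0000)
J_ω[:, 0] = z_0
entry J[0][0] = -4.8301

-4.830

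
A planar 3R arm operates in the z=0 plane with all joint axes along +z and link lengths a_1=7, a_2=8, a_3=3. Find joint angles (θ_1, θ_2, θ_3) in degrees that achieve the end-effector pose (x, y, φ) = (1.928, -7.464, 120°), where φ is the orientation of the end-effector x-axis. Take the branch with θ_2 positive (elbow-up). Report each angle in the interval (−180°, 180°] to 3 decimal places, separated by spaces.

wrist centre = target − a_3·(cos φ, sin φ) = (3.4280, -10.0621)
cos θ_2 = (112.9966−7²−8²)/(2·7·8) = -0.0000; θ_2 = 90.0018° (elbow-up)
β = atan2(-10.0621,3.4280) = -71.1868°; ψ = atan2(8.0000,6.9998) = 48.8151°
θ_1 = β − ψ = -120.0019°
θ_3 = φ − θ_1 − θ_2 = 150.0001° (wrapped to (-180°,180°])

-120.002 90.002 150.000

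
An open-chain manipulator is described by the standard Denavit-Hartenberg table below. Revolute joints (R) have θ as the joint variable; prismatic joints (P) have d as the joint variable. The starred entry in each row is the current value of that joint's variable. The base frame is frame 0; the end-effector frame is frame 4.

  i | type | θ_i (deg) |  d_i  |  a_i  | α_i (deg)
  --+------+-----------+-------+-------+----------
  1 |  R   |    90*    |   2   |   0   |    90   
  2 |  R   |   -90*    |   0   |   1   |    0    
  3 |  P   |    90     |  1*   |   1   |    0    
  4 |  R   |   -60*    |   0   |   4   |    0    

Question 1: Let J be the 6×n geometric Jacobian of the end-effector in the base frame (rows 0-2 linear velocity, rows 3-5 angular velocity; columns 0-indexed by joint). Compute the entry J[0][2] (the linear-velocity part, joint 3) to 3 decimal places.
1.000

prismatic axis z_2 = (1.0000,-0.0000,0.0000)
J_v[:, 2] = z_2; J_ω[:, 2] = (0,0,0)
entry J[0][2] = 1.0000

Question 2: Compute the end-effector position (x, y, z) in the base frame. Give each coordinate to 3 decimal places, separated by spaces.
1.000 3.000 -2.464

after link 1: o_1 = (0.0000, 0.0000, 2.0000)
after link 2: o_2 = (0.0000, 0.0000, 1.0000)
after link 3: o_3 = (1.0000, 1.0000, 1.0000)
after link 4: o_4 = (1.0000, 3.0000, -2.4641)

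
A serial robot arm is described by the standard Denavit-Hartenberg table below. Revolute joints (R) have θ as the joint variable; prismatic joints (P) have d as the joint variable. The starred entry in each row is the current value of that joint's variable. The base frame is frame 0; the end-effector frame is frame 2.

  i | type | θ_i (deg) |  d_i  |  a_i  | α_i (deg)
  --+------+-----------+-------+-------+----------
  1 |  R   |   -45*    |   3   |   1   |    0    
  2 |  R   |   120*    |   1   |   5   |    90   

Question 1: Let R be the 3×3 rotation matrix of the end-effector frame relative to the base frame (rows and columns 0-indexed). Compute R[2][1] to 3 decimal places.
1.000

End-effector y-axis (col 1 of R) = (-0.0000,0.0000,1.0000)
R[2][1] = 1.0000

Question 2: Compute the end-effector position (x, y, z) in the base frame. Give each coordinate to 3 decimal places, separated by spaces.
after link 1: o_1 = (0.7071, -0.7071, 3.0000)
after link 2: o_2 = (2.0012, 4.1225, 4.0000)

2.001 4.123 4.000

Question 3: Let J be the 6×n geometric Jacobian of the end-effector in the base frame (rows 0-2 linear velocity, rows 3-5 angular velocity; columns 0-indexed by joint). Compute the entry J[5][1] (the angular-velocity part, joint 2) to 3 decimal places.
axis z_1 = (0.0000,0.0000,1.0000); lever o_n−o_1 = (1.2941,4.8296,1.0000)
cross product → J_v[:, 1] = (-4.8296,1.2941,0.0000)
J_ω[:, 1] = z_1
entry J[5][1] = 1.0000

1.000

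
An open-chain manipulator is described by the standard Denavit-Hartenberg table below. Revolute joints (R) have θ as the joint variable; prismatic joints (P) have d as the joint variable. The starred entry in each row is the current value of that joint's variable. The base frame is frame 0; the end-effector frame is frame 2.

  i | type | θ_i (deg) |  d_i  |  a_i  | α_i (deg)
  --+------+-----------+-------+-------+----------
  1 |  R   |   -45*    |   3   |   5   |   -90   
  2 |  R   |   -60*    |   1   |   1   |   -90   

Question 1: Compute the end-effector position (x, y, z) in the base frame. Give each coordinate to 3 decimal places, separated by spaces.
4.596 -3.182 3.866

after link 1: o_1 = (3.5355, -3.5355, 3.0000)
after link 2: o_2 = (4.5962, -3.1820, 3.8660)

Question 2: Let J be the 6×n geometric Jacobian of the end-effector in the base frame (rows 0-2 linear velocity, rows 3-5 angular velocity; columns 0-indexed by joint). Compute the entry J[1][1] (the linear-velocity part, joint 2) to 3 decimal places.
axis z_1 = (0.7071,0.7071,0.0000); lever o_n−o_1 = (1.0607,0.3536,0.8660)
cross product → J_v[:, 1] = (0.6124,-0.6124,-0.5000)
J_ω[:, 1] = z_1
entry J[1][1] = -0.6124

-0.612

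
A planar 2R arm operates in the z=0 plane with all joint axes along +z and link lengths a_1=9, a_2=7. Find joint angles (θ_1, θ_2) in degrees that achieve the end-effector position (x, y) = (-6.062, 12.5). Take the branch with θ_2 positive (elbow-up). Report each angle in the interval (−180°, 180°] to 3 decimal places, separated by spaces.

cos θ_2 = (192.9978−9²−7²)/(2·9·7) = 0.5000; θ_2 = 60.0011° (elbow-up)
β = atan2(12.5000,-6.0620) = 115.8715°; ψ = atan2(6.0622,12.4999) = 25.8727°
θ_1 = β − ψ = 89.9989°

89.999 60.001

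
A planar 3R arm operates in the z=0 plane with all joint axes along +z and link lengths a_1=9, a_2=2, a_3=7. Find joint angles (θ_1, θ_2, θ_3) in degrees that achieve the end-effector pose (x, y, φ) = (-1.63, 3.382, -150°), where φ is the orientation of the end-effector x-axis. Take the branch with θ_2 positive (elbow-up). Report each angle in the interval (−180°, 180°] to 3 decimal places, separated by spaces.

wrist centre = target − a_3·(cos φ, sin φ) = (4.4322, 6.8820)
cos θ_2 = (67.0061−9²−2²)/(2·9·2) = -0.4998; θ_2 = 119.9887° (elbow-up)
β = atan2(6.8820,4.4322) = 57.2175°; ψ = atan2(1.7322,8.0003) = 12.2172°
θ_1 = β − ψ = 45.0003°
θ_3 = φ − θ_1 − θ_2 = 45.0110° (wrapped to (-180°,180°])

45.000 119.989 45.011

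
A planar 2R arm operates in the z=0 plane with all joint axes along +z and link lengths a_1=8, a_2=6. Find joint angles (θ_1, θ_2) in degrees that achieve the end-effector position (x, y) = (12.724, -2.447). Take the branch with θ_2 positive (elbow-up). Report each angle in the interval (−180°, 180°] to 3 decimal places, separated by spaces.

-29.997 44.995

cos θ_2 = (167.8880−8²−6²)/(2·8·6) = 0.7072; θ_2 = 44.9952° (elbow-up)
β = atan2(-2.4470,12.7240) = -10.8859°; ψ = atan2(4.2423,12.2430) = 19.1115°
θ_1 = β − ψ = -29.9974°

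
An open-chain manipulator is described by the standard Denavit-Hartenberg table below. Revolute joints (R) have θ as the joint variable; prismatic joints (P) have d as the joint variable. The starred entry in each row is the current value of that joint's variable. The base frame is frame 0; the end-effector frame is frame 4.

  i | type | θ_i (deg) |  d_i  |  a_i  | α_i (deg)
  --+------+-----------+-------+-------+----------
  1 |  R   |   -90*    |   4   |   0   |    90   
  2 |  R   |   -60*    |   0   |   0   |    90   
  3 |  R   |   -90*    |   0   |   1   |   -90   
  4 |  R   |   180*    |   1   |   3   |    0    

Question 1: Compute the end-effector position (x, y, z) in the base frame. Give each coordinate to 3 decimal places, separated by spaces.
after link 1: o_1 = (0.0000, 0.0000, 4.0000)
after link 2: o_2 = (0.0000, 0.0000, 4.0000)
after link 3: o_3 = (1.0000, 0.0000, 4.0000)
after link 4: o_4 = (-2.0000, -0.5000, 3.1340)

-2.000 -0.500 3.134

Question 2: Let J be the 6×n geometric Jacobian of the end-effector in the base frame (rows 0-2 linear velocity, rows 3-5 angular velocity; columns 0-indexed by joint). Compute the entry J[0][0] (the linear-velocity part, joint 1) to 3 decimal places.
axis z_0 = ẑ; lever o_n−o_0 = (-2.0000,-0.5000,3.1340)
cross product → J_v[:, 0] = (0.5000,-2.0000,0.0000)
J_ω[:, 0] = z_0
entry J[0][0] = 0.5000

0.500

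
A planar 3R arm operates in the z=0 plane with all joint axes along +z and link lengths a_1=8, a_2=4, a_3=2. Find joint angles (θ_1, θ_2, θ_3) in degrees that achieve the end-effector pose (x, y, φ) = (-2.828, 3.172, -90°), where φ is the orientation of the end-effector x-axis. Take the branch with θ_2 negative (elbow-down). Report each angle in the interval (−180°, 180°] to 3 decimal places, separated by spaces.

147.345 -134.997 -102.347

wrist centre = target − a_3·(cos φ, sin φ) = (-2.8280, 5.1720)
cos θ_2 = (34.7472−8²−4²)/(2·8·4) = -0.7071; θ_2 = -134.9975° (elbow-down)
β = atan2(5.1720,-2.8280) = 118.6694°; ψ = atan2(-2.8286,5.1717) = -28.6755°
θ_1 = β − ψ = 147.3449°
θ_3 = φ − θ_1 − θ_2 = -102.3475° (wrapped to (-180°,180°])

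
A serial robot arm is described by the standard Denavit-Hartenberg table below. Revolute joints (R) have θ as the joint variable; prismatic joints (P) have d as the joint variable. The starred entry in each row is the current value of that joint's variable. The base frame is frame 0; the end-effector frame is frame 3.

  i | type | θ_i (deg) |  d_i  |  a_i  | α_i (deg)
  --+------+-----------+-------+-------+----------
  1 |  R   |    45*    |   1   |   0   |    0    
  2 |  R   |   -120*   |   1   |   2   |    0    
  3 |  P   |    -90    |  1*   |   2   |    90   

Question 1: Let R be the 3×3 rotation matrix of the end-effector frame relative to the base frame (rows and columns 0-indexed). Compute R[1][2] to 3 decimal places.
End-effector z-axis (col 2 of R) = (-0.2588,0.9659,0.0000)
R[1][2] = 0.9659

0.966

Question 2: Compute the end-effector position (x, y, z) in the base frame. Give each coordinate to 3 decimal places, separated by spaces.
after link 1: o_1 = (0.0000, 0.0000, 1.0000)
after link 2: o_2 = (0.5176, -1.9319, 2.0000)
after link 3: o_3 = (-1.4142, -2.4495, 3.0000)

-1.414 -2.449 3.000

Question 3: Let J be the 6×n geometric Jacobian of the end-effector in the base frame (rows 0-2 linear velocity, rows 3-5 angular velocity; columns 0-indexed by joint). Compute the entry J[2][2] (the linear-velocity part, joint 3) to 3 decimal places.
prismatic axis z_2 = (0.0000,0.0000,1.0000)
J_v[:, 2] = z_2; J_ω[:, 2] = (0,0,0)
entry J[2][2] = 1.0000

1.000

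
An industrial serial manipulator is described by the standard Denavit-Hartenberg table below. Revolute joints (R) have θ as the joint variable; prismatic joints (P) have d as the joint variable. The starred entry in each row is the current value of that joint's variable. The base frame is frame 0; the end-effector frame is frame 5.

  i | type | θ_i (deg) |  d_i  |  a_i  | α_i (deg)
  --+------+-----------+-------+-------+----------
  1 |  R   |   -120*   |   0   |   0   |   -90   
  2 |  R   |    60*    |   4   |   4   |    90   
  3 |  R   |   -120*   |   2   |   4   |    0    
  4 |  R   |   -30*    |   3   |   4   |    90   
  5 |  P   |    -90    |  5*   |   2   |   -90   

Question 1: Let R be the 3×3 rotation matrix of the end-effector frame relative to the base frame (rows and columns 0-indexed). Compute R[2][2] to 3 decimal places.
0.750

End-effector z-axis (col 2 of R) = (-0.2165,0.6250,0.7500)
R[2][2] = 0.7500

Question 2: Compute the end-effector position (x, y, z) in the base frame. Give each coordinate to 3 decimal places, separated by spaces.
2.174 -1.967 4.933

after link 1: o_1 = (0.0000, 0.0000, 0.0000)
after link 2: o_2 = (2.4641, -3.7321, -3.4641)
after link 3: o_3 = (-0.9019, -2.6340, -0.7321)
after link 4: o_4 = (-3.0670, -2.3840, 3.7679)
after link 5: o_5 = (2.1740, -1.9665, 4.9330)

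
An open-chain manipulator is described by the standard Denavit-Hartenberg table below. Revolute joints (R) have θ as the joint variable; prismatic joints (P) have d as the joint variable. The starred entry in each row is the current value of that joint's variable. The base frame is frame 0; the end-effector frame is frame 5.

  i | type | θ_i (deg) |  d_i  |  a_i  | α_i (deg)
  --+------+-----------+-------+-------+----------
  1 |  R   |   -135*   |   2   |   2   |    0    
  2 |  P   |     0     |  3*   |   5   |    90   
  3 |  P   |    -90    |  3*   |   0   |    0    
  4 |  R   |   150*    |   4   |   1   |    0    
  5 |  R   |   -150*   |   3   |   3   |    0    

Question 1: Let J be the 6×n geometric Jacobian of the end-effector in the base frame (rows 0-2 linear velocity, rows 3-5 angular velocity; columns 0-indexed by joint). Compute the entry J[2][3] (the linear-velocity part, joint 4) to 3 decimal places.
0.500

axis z_3 = (-0.7071,0.7071,0.0000); lever o_n−o_3 = (-5.3033,4.5962,-2.1340)
cross product → J_v[:, 3] = (-1.5089,-1.5089,0.5000)
J_ω[:, 3] = z_3
entry J[2][3] = 0.5000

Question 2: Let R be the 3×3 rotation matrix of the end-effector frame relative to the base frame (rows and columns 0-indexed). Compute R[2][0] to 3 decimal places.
-1.000

End-effector x-axis (col 0 of R) = (0.0000,0.0000,-1.0000)
R[2][0] = -1.0000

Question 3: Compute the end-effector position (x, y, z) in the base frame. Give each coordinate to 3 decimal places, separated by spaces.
-12.374 1.768 2.866

after link 1: o_1 = (-1.4142, -1.4142, 2.0000)
after link 2: o_2 = (-4.9497, -4.9497, 5.0000)
after link 3: o_3 = (-7.0711, -2.8284, 5.0000)
after link 4: o_4 = (-10.2530, -0.3536, 5.8660)
after link 5: o_5 = (-12.3744, 1.7678, 2.8660)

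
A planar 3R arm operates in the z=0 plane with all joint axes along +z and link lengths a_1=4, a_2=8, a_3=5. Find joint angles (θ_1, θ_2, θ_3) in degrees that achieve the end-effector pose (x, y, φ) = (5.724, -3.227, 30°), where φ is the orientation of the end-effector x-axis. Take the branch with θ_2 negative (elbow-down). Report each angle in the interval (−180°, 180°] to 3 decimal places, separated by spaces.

30.010 -135.005 134.995

wrist centre = target − a_3·(cos φ, sin φ) = (1.3939, -5.7270)
cos θ_2 = (34.7414−4²−8²)/(2·4·8) = -0.7072; θ_2 = -135.0048° (elbow-down)
β = atan2(-5.7270,1.3939) = -76.3210°; ψ = atan2(-5.6564,-1.6573) = -106.3306°
θ_1 = β − ψ = 30.0097°
θ_3 = φ − θ_1 − θ_2 = 134.9951° (wrapped to (-180°,180°])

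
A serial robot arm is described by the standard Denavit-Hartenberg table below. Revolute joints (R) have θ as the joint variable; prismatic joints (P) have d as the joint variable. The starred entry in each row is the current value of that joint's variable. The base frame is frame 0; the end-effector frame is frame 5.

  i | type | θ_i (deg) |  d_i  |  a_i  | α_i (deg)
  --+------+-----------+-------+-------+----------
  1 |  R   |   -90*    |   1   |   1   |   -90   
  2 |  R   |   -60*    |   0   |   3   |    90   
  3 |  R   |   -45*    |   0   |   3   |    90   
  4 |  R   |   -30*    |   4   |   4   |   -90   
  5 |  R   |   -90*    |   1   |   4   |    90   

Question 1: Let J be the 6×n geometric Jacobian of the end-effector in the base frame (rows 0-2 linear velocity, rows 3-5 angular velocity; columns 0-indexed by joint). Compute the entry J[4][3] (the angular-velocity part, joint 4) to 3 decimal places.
axis z_3 = (-0.7071,0.3536,-0.6124); lever o_n−o_3 = (-8.4599,0.4449,-3.0385)
cross product → J_v[:, 3] = (-0.8018,3.0321,2.6765)
J_ω[:, 3] = z_3
entry J[4][3] = 0.3536

0.354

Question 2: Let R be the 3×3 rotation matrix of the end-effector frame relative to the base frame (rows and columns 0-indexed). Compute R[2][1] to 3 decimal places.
0.739

End-effector y-axis (col 1 of R) = (-0.3536,0.5732,0.7392)
R[2][1] = 0.7392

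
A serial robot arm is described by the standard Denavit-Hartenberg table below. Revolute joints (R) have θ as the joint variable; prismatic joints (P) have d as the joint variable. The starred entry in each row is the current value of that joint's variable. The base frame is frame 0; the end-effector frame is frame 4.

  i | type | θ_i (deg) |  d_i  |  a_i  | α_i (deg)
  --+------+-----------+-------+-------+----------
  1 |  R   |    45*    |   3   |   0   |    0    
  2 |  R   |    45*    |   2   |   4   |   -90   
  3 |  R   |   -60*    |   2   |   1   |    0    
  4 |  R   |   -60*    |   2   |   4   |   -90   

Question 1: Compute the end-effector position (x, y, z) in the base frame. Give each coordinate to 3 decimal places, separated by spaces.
-4.000 2.500 9.330

after link 1: o_1 = (0.0000, 0.0000, 3.0000)
after link 2: o_2 = (0.0000, 4.0000, 5.0000)
after link 3: o_3 = (-2.0000, 4.5000, 5.8660)
after link 4: o_4 = (-4.0000, 2.5000, 9.3301)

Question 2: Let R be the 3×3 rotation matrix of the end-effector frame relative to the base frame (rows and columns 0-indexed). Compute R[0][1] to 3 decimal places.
1.000

End-effector y-axis (col 1 of R) = (1.0000,-0.0000,-0.0000)
R[0][1] = 1.0000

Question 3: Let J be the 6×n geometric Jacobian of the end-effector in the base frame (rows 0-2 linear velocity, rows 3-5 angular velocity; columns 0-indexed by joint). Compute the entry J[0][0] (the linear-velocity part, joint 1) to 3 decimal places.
axis z_0 = ẑ; lever o_n−o_0 = (-4.0000,2.5000,9.3301)
cross product → J_v[:, 0] = (-2.5000,-4.0000,0.0000)
J_ω[:, 0] = z_0
entry J[0][0] = -2.5000

-2.500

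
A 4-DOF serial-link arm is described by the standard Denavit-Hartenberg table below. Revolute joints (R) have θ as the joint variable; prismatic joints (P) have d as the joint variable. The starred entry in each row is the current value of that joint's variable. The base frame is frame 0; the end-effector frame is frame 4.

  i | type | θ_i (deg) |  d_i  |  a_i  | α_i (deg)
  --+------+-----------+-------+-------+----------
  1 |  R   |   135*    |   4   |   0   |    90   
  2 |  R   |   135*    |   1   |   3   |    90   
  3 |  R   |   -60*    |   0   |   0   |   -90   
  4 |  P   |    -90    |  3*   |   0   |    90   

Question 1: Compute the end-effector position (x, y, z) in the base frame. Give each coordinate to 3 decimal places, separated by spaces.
4.567 -1.031 7.958

after link 1: o_1 = (0.0000, 0.0000, 4.0000)
after link 2: o_2 = (2.2071, -0.7929, 6.1213)
after link 3: o_3 = (2.2071, -0.7929, 6.1213)
after link 4: o_4 = (4.5668, -1.0313, 7.9584)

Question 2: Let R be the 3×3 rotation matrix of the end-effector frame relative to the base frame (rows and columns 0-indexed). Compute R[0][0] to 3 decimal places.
-0.500

End-effector x-axis (col 0 of R) = (-0.5000,0.5000,0.7071)
R[0][0] = -0.5000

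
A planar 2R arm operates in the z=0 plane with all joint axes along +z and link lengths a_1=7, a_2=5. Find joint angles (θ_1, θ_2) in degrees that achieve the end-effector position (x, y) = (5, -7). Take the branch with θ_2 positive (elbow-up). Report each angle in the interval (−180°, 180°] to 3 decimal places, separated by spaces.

cos θ_2 = (74.0000−7²−5²)/(2·7·5) = 0.0000; θ_2 = 90.0000° (elbow-up)
β = atan2(-7.0000,5.0000) = -54.4623°; ψ = atan2(5.0000,7.0000) = 35.5377°
θ_1 = β − ψ = -90.0000°

-90.000 90.000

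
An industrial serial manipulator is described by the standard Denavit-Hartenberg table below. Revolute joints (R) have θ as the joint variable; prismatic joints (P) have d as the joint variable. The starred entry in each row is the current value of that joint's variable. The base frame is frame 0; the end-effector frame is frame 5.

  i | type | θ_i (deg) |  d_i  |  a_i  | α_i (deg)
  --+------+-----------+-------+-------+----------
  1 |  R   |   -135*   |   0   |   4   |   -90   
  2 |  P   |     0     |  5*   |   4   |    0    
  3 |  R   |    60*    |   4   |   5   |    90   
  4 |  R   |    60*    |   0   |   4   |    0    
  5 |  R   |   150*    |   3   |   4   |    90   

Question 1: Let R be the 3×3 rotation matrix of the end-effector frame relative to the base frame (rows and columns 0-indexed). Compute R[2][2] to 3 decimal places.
0.433

End-effector z-axis (col 2 of R) = (0.7891,-0.4356,0.4330)
R[2][2] = 0.4330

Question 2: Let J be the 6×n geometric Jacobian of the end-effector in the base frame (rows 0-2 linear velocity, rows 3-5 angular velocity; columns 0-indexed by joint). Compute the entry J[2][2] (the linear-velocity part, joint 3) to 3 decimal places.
-4.366

axis z_2 = (0.7071,-0.7071,0.0000); lever o_n−o_2 = (0.7765,-6.9509,-1.5622)
cross product → J_v[:, 2] = (1.1046,1.1046,-4.3660)
J_ω[:, 2] = z_2
entry J[2][2] = -4.3660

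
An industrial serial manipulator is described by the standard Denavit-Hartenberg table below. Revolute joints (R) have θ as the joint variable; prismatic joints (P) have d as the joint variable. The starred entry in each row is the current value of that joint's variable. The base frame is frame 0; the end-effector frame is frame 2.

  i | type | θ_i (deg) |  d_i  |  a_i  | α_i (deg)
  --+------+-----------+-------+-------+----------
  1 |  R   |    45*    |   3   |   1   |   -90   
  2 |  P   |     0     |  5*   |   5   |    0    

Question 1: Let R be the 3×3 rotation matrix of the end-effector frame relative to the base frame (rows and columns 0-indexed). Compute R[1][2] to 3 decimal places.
0.707

End-effector z-axis (col 2 of R) = (-0.7071,0.7071,0.0000)
R[1][2] = 0.7071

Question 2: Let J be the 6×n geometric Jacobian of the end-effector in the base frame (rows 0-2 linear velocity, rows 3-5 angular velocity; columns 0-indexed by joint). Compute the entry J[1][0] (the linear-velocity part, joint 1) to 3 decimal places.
0.707

axis z_0 = ẑ; lever o_n−o_0 = (0.7071,7.7782,3.0000)
cross product → J_v[:, 0] = (-7.7782,0.7071,0.0000)
J_ω[:, 0] = z_0
entry J[1][0] = 0.7071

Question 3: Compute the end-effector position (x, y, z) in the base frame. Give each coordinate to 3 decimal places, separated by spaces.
0.707 7.778 3.000

after link 1: o_1 = (0.7071, 0.7071, 3.0000)
after link 2: o_2 = (0.7071, 7.7782, 3.0000)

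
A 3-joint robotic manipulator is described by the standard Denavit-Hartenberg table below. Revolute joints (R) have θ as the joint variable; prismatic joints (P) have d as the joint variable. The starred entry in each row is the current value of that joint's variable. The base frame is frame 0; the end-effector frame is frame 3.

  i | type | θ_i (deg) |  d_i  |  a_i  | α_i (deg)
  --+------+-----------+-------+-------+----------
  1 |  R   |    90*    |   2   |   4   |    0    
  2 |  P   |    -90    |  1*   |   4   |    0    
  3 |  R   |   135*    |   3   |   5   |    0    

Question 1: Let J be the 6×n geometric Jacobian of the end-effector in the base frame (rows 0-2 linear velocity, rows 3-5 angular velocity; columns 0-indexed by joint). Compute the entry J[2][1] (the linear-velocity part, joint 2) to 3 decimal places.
1.000

prismatic axis z_1 = (0.0000,0.0000,1.0000)
J_v[:, 1] = z_1; J_ω[:, 1] = (0,0,0)
entry J[2][1] = 1.0000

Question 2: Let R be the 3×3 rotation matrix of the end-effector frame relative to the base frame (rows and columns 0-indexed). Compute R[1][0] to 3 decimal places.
0.707

End-effector x-axis (col 0 of R) = (-0.7071,0.7071,0.0000)
R[1][0] = 0.7071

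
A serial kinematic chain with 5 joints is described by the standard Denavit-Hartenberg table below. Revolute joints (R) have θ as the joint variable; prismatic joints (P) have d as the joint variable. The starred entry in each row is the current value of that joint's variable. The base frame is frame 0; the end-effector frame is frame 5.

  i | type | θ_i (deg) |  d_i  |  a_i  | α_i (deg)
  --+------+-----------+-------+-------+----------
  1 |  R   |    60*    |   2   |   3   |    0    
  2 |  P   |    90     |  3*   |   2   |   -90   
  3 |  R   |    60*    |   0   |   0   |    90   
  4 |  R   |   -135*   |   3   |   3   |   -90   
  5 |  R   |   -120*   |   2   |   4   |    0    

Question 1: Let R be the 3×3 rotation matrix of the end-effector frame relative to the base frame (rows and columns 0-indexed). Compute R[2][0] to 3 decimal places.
0.127

End-effector x-axis (col 0 of R) = (-0.9794,0.1572,0.1268)
R[2][0] = 0.1268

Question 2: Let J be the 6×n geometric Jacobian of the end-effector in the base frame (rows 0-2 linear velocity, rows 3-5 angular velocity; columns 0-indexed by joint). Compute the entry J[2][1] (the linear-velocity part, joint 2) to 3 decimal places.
prismatic axis z_1 = (0.0000,0.0000,1.0000)
J_v[:, 1] = z_1; J_ω[:, 1] = (0,0,0)
entry J[2][1] = 1.0000

1.000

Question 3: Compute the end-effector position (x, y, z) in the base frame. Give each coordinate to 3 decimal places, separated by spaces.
-4.326 8.411 7.620

after link 1: o_1 = (1.5000, 2.5981, 2.0000)
after link 2: o_2 = (-0.2321, 3.5981, 5.0000)
after link 3: o_3 = (-0.2321, 3.5981, 5.0000)
after link 4: o_4 = (-0.5028, 6.2039, 8.3371)
after link 5: o_5 = (-4.3257, 8.4110, 7.6197)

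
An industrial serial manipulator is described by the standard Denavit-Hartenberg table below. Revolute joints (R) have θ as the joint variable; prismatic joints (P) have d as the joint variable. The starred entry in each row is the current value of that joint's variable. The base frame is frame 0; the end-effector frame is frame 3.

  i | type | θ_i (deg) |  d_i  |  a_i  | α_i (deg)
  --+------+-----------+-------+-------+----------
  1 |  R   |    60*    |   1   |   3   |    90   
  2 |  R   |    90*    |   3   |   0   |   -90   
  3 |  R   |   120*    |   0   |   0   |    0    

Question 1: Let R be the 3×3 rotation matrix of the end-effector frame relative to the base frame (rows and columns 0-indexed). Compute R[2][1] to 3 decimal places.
End-effector y-axis (col 1 of R) = (0.4330,-0.2500,-0.8660)
R[2][1] = -0.8660

-0.866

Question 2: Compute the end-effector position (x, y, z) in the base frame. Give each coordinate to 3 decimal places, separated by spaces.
4.098 1.098 1.000

after link 1: o_1 = (1.5000, 2.5981, 1.0000)
after link 2: o_2 = (4.0981, 1.0981, 1.0000)
after link 3: o_3 = (4.0981, 1.0981, 1.0000)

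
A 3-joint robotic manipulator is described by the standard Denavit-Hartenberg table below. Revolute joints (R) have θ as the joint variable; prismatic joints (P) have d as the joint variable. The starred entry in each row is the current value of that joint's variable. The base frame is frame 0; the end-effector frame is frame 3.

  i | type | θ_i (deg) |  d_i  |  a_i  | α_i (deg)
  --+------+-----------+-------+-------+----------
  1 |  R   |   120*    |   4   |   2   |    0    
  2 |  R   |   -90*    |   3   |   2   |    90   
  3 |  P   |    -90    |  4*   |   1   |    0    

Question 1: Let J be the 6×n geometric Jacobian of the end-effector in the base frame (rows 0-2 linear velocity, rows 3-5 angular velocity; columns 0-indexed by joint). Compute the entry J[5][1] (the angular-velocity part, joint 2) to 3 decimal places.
axis z_1 = (0.0000,0.0000,1.0000); lever o_n−o_1 = (3.7321,-2.4641,2.0000)
cross product → J_v[:, 1] = (2.4641,3.7321,-0.0000)
J_ω[:, 1] = z_1
entry J[5][1] = 1.0000

1.000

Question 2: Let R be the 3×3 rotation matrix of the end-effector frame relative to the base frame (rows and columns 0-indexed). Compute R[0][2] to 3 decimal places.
End-effector z-axis (col 2 of R) = (0.5000,-0.8660,0.0000)
R[0][2] = 0.5000

0.500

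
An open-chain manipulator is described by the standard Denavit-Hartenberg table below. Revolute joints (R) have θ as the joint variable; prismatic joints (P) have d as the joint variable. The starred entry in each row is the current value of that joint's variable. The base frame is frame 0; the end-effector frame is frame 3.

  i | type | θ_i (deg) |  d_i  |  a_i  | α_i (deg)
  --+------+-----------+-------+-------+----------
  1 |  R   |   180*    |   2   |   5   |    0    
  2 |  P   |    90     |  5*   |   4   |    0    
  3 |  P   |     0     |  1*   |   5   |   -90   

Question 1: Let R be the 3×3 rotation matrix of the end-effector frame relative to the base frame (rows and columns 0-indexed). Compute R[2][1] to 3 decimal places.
-1.000

End-effector y-axis (col 1 of R) = (0.0000,-0.0000,-1.0000)
R[2][1] = -1.0000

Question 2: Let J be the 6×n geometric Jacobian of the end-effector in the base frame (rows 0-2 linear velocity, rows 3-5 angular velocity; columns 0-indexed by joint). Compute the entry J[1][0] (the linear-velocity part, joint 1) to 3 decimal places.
axis z_0 = ẑ; lever o_n−o_0 = (-5.0000,-9.0000,8.0000)
cross product → J_v[:, 0] = (9.0000,-5.0000,0.0000)
J_ω[:, 0] = z_0
entry J[1][0] = -5.0000

-5.000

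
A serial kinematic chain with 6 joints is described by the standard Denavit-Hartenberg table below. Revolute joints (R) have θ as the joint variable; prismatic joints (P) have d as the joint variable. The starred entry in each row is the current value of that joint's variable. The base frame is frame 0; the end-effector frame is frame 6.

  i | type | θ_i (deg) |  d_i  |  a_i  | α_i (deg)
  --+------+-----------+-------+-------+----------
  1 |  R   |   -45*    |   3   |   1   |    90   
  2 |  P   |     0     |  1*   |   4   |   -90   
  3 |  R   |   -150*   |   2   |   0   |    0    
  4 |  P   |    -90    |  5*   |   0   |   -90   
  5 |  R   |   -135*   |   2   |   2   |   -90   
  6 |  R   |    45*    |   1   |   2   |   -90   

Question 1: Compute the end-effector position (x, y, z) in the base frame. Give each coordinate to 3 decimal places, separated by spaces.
1.821 -5.740 13.121

after link 1: o_1 = (0.7071, -0.7071, 3.0000)
after link 2: o_2 = (2.8284, -4.2426, 3.0000)
after link 3: o_3 = (2.8284, -4.2426, 5.0000)
after link 4: o_4 = (2.8284, -4.2426, 10.0000)
after link 5: o_5 = (0.5306, -5.0910, 11.4142)
after link 6: o_6 = (1.8208, -5.7400, 13.1213)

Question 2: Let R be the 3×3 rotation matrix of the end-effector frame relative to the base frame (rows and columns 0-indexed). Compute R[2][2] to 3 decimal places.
-0.500

End-effector z-axis (col 2 of R) = (0.8124,0.3000,-0.5000)
R[2][2] = -0.5000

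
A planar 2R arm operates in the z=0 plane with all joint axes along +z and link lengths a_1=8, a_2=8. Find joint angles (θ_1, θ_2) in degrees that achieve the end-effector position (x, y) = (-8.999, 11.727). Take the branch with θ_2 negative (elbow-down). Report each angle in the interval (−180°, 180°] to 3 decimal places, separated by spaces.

cos θ_2 = (218.5045−8²−8²)/(2·8·8) = 0.7071; θ_2 = -45.0033° (elbow-down)
β = atan2(11.7270,-8.9990) = 127.5017°; ψ = atan2(-5.6572,13.6565) = -22.5016°
θ_1 = β − ψ = 150.0033°

150.003 -45.003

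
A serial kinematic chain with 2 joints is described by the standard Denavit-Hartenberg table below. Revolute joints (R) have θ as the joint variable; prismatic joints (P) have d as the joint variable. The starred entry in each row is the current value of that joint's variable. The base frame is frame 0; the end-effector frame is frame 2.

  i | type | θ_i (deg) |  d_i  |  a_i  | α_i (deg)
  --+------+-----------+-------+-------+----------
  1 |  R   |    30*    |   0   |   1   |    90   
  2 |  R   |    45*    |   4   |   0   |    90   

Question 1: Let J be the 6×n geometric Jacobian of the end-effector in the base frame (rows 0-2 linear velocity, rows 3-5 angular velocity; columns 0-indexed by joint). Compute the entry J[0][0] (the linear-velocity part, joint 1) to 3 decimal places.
axis z_0 = ẑ; lever o_n−o_0 = (2.8660,-2.9641,0.0000)
cross product → J_v[:, 0] = (2.9641,2.8660,-0.0000)
J_ω[:, 0] = z_0
entry J[0][0] = 2.9641

2.964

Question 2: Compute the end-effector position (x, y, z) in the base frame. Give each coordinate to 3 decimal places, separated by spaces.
2.866 -2.964 0.000

after link 1: o_1 = (0.8660, 0.5000, 0.0000)
after link 2: o_2 = (2.8660, -2.9641, 0.0000)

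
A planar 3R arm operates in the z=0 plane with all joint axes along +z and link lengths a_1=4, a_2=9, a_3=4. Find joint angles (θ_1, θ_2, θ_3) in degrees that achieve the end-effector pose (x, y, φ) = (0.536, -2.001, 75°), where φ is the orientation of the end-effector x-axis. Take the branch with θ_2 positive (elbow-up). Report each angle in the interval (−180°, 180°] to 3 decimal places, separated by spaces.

134.993 150.003 150.004

wrist centre = target − a_3·(cos φ, sin φ) = (-0.4993, -5.8647)
cos θ_2 = (34.6440−4²−9²)/(2·4·9) = -0.8661; θ_2 = 150.0034° (elbow-up)
β = atan2(-5.8647,-0.4993) = -94.8660°; ψ = atan2(4.4995,-3.7945) = 130.1412°
θ_1 = β − ψ = -225.0072°
θ_3 = φ − θ_1 − θ_2 = 150.0038° (wrapped to (-180°,180°])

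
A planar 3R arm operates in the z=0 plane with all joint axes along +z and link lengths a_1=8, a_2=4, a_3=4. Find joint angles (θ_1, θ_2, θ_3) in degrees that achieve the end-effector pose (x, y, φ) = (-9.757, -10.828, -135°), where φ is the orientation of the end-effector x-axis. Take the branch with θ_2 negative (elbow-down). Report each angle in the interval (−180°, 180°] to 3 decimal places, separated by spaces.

-111.789 -60.002 36.791

wrist centre = target − a_3·(cos φ, sin φ) = (-6.9286, -7.9996)
cos θ_2 = (111.9983−8²−4²)/(2·8·4) = 0.5000; θ_2 = -60.0018° (elbow-down)
β = atan2(-7.9996,-6.9286) = -130.8964°; ψ = atan2(-3.4642,9.9999) = -19.1071°
θ_1 = β − ψ = -111.7893°
θ_3 = φ − θ_1 − θ_2 = 36.7911° (wrapped to (-180°,180°])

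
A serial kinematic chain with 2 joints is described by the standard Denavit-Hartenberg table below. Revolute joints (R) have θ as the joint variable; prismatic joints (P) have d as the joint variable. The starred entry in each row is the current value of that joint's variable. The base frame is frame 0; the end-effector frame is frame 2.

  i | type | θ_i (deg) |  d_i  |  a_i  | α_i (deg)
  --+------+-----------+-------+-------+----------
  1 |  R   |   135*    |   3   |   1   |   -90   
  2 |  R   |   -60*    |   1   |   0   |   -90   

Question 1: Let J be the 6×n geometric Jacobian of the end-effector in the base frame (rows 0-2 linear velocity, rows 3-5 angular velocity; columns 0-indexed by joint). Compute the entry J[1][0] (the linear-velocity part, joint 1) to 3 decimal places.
-1.414

axis z_0 = ẑ; lever o_n−o_0 = (-1.4142,0.0000,3.0000)
cross product → J_v[:, 0] = (-0.0000,-1.4142,0.0000)
J_ω[:, 0] = z_0
entry J[1][0] = -1.4142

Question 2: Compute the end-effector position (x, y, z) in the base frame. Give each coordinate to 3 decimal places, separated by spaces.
after link 1: o_1 = (-0.7071, 0.7071, 3.0000)
after link 2: o_2 = (-1.4142, 0.0000, 3.0000)

-1.414 0.000 3.000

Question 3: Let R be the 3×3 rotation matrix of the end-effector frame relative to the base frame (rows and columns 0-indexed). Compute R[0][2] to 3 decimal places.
End-effector z-axis (col 2 of R) = (-0.6124,0.6124,-0.5000)
R[0][2] = -0.6124

-0.612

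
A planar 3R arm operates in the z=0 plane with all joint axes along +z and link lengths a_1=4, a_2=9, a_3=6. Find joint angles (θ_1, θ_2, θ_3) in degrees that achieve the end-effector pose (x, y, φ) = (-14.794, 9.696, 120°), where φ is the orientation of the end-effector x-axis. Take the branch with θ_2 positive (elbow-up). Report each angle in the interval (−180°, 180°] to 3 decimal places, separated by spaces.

138.225 30.011 -48.236

wrist centre = target − a_3·(cos φ, sin φ) = (-11.7940, 4.4998)
cos θ_2 = (159.3471−4²−9²)/(2·4·9) = 0.8659; θ_2 = 30.0108° (elbow-up)
β = atan2(4.4998,-11.7940) = 159.1163°; ψ = atan2(4.5015,11.7934) = 20.8916°
θ_1 = β − ψ = 138.2247°
θ_3 = φ − θ_1 − θ_2 = -48.2355° (wrapped to (-180°,180°])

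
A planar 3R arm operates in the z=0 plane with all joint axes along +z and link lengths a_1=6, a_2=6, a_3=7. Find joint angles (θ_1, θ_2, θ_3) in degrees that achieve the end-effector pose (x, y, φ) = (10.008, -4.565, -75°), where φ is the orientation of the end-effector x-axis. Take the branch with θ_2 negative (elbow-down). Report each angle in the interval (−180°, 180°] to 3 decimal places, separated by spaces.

60.001 -89.997 -45.003

wrist centre = target − a_3·(cos φ, sin φ) = (8.1963, 2.1965)
cos θ_2 = (72.0033−6²−6²)/(2·6·6) = 0.0000; θ_2 = -89.9974° (elbow-down)
β = atan2(2.1965,8.1963) = 15.0019°; ψ = atan2(-6.0000,6.0003) = -44.9987°
θ_1 = β − ψ = 60.0006°
θ_3 = φ − θ_1 − θ_2 = -45.0033° (wrapped to (-180°,180°])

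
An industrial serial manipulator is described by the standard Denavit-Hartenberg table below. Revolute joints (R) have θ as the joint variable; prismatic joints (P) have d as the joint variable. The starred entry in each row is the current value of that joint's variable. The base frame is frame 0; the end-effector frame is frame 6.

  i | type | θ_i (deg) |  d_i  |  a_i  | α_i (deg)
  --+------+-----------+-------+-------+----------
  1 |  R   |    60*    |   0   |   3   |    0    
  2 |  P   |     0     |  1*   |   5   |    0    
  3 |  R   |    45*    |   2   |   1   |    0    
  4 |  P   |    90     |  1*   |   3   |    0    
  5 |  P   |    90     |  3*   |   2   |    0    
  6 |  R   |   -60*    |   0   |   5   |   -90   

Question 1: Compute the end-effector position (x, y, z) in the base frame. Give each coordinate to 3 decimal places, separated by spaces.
-2.174 1.650 7.000

after link 1: o_1 = (1.5000, 2.5981, 0.0000)
after link 2: o_2 = (4.0000, 6.9282, 1.0000)
after link 3: o_3 = (3.7412, 7.8941, 3.0000)
after link 4: o_4 = (0.8434, 7.1177, 4.0000)
after link 5: o_5 = (1.3610, 5.1858, 7.0000)
after link 6: o_6 = (-2.1745, 1.6503, 7.0000)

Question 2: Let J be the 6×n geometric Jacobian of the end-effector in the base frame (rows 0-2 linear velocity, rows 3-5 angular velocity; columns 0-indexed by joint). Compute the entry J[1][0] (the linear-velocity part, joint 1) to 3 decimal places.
-2.174

axis z_0 = ẑ; lever o_n−o_0 = (-2.1745,1.6503,7.0000)
cross product → J_v[:, 0] = (-1.6503,-2.1745,0.0000)
J_ω[:, 0] = z_0
entry J[1][0] = -2.1745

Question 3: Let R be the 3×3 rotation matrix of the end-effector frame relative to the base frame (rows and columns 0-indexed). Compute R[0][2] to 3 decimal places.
End-effector z-axis (col 2 of R) = (0.7071,-0.7071,0.0000)
R[0][2] = 0.7071

0.707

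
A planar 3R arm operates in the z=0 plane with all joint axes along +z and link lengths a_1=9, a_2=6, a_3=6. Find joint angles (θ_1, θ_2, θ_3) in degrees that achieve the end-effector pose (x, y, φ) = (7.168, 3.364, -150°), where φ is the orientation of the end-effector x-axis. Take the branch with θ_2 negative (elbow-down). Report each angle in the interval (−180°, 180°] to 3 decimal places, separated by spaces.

44.998 -44.996 -150.002

wrist centre = target − a_3·(cos φ, sin φ) = (12.3642, 6.3640)
cos θ_2 = (193.3728−9²−6²)/(2·9·6) = 0.7072; θ_2 = -44.9961° (elbow-down)
β = atan2(6.3640,12.3642) = 27.2355°; ψ = atan2(-4.2424,13.2429) = -17.7628°
θ_1 = β − ψ = 44.9983°
θ_3 = φ − θ_1 − θ_2 = -150.0022° (wrapped to (-180°,180°])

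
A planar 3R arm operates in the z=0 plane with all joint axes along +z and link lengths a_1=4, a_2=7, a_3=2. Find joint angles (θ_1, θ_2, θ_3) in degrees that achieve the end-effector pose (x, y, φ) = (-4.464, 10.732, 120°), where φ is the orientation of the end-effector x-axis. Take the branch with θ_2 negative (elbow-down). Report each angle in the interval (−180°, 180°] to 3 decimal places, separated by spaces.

wrist centre = target − a_3·(cos φ, sin φ) = (-3.4640, 8.9999)
cos θ_2 = (92.9984−4²−7²)/(2·4·7) = 0.5000; θ_2 = -60.0019° (elbow-down)
β = atan2(8.9999,-3.4640) = 111.0513°; ψ = atan2(-6.0623,7.4998) = -38.9496°
θ_1 = β − ψ = 150.0008°
θ_3 = φ − θ_1 − θ_2 = 30.0011° (wrapped to (-180°,180°])

150.001 -60.002 30.001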